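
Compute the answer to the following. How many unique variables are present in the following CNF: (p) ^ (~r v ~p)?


Identify each variable that appears in the formula.
Variables found: p, r
Count = 2

2


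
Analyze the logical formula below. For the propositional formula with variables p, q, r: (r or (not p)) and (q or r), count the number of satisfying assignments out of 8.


Evaluate all 8 assignments for p, q, r:
p=0, q=0, r=0: 0
p=0, q=0, r=1: 1
p=0, q=1, r=0: 1
p=0, q=1, r=1: 1
p=1, q=0, r=0: 0
p=1, q=0, r=1: 1
p=1, q=1, r=0: 0
p=1, q=1, r=1: 1
Satisfying count = 5

5


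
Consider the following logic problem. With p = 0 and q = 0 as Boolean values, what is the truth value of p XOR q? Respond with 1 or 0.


p = 0, q = 0
Operation: p XOR q
Evaluate: 0 XOR 0 = 0

0


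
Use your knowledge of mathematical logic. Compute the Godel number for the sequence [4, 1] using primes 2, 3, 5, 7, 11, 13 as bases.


Encode each element as an exponent of the corresponding prime:
  2^4 = 16
  3^1 = 3
Product = 16 * 3 = 48

48


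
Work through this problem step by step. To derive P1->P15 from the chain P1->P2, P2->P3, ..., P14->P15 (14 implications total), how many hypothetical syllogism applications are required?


With 14 implications in a chain connecting 15 propositions:
P1->P2, P2->P3, ..., P14->P15
Steps needed = (number of implications) - 1 = 14 - 1 = 13

13


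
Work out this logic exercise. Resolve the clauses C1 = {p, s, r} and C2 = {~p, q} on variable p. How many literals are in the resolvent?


Remove p from C1 and ~p from C2.
C1 remainder: {s, r}
C2 remainder: {q}
Union (resolvent): {q, r, s}
Resolvent has 3 literal(s).

3


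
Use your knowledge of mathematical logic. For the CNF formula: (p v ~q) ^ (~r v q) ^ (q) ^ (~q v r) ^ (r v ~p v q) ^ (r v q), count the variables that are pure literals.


Check each variable for pure literal status:
p: mixed (not pure)
q: mixed (not pure)
r: mixed (not pure)
Pure literal count = 0

0


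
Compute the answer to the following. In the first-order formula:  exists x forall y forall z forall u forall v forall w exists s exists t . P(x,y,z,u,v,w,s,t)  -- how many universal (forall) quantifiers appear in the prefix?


Quantifier prefix: exists x forall y forall z forall u forall v forall w exists s exists t
Mark each quantifier type:
  E U U U U U E E
Universal count = 5, Existential count = 3
Asked for universal (forall) quantifiers: 5

5


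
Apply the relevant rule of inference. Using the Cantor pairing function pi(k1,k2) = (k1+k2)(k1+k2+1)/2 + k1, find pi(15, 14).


k1 + k2 = 29
(k1+k2)(k1+k2+1)/2 = 29 * 30 / 2 = 435
pi = 435 + 15 = 450

450


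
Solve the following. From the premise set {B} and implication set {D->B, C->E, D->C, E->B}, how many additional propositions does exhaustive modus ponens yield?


Initial facts: {B}
Apply modus ponens to closure:
  (no implication fires)
Final known: {B}
New propositions: {(none)}
Count = 0

0


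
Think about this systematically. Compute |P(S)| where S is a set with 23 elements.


The power set of a set with n elements has 2^n elements.
|P(S)| = 2^23 = 8388608

8388608


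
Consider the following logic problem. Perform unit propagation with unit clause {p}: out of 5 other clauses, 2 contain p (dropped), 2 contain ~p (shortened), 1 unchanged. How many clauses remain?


Satisfied (removed): 2
Shortened (remain): 2
Unchanged (remain): 1
Remaining = 2 + 1 = 3

3


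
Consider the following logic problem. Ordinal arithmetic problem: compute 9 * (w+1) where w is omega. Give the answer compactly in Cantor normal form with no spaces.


Compute 9 * (w+1).
Ordinal * is associative and left-distributive over +, but NOT commutative; for finite n>1, n*w = w but w*n stays w*n.
By left-distributivity: 9 * (w+1) = 9*w + 9*1 = w + 9 = w+9.
Result = w+9

w+9


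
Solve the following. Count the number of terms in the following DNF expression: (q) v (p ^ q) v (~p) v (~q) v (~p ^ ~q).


A DNF formula is a disjunction of terms (conjunctions).
Terms are separated by v.
Counting the disjuncts: 5 terms.

5


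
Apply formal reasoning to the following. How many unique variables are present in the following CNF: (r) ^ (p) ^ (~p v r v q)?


Identify each variable that appears in the formula.
Variables found: p, q, r
Count = 3

3


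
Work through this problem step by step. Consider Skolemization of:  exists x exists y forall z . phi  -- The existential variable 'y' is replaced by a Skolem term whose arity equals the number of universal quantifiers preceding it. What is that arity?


Quantifier prefix: exists x exists y forall z
'y' is existentially quantified at position 2.
No universal quantifiers precede it.
Skolem function arity = 0 (a Skolem constant)

0


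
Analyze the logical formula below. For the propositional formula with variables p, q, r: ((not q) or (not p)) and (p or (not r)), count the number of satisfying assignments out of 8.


Evaluate all 8 assignments for p, q, r:
p=0, q=0, r=0: 1
p=0, q=0, r=1: 0
p=0, q=1, r=0: 1
p=0, q=1, r=1: 0
p=1, q=0, r=0: 1
p=1, q=0, r=1: 1
p=1, q=1, r=0: 0
p=1, q=1, r=1: 0
Satisfying count = 4

4


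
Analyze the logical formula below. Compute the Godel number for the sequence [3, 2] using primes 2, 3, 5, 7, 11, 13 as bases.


Encode each element as an exponent of the corresponding prime:
  2^3 = 8
  3^2 = 9
Product = 8 * 9 = 72

72


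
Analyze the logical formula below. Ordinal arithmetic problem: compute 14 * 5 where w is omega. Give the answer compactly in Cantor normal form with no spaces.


Compute 14 * 5.
Ordinal * is associative and left-distributive over +, but NOT commutative; for finite n>1, n*w = w but w*n stays w*n.
Both finite; ordinal * agrees with natural *: 14 * 5 = 70.
Result = 70

70


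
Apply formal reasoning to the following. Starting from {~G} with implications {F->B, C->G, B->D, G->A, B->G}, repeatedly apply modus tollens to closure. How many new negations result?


Initial negated facts: {~G}
Apply modus tollens to closure:
  ~G and C->G  =>  ~C
  ~G and B->G  =>  ~B
  ~B and F->B  =>  ~F
Final negated: {~B, ~C, ~F, ~G}
New negations: {~B, ~C, ~F}
Count = 3

3


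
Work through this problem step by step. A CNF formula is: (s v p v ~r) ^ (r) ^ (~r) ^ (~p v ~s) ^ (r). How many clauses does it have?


A CNF formula is a conjunction of clauses.
Clauses are separated by ^.
Counting the conjuncts: 5 clauses.

5


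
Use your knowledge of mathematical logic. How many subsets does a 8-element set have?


The power set of a set with n elements has 2^n elements.
|P(S)| = 2^8 = 256

256


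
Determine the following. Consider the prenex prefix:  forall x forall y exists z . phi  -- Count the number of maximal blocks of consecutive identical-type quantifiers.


Quantifier-type sequence: A A E  (A=forall, E=exists)
Group into maximal same-type runs:
  Ax2 | Ex1
Number of blocks = 2

2


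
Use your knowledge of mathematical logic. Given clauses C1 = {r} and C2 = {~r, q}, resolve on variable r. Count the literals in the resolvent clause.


Remove r from C1 and ~r from C2.
C1 remainder: {}
C2 remainder: {q}
Union (resolvent): {q}
Resolvent has 1 literal(s).

1


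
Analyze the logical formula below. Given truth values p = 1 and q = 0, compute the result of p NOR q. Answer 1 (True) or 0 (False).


p = 1, q = 0
Operation: p NOR q
Evaluate: 1 NOR 0 = 0

0


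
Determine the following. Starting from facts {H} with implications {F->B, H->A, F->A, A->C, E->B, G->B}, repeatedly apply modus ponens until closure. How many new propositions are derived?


Initial facts: {H}
Apply modus ponens to closure:
  H and H->A  =>  A
  A and A->C  =>  C
Final known: {A, C, H}
New propositions: {A, C}
Count = 2

2


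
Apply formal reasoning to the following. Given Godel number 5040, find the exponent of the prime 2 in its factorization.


Factorize 5040 by dividing by 2 repeatedly.
Division steps: 2 divides 5040 exactly 4 time(s).
Exponent of 2 = 4

4


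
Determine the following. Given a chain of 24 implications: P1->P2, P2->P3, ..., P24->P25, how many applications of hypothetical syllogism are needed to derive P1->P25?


With 24 implications in a chain connecting 25 propositions:
P1->P2, P2->P3, ..., P24->P25
Steps needed = (number of implications) - 1 = 24 - 1 = 23

23


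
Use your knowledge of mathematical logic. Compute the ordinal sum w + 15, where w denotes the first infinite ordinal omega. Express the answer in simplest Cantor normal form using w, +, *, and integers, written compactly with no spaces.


Compute w + 15.
Ordinal + is associative but NOT commutative; for finite n>0, n + w = w but w + n stays w+n.
w + 15 is already in normal form (a successor ordinal beyond w).
Result = w+15

w+15


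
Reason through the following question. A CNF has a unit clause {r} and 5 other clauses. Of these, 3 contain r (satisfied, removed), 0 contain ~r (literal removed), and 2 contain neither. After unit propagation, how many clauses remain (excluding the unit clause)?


Satisfied (removed): 3
Shortened (remain): 0
Unchanged (remain): 2
Remaining = 0 + 2 = 2

2


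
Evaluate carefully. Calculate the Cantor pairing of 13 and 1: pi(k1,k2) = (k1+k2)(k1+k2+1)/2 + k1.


k1 + k2 = 14
(k1+k2)(k1+k2+1)/2 = 14 * 15 / 2 = 105
pi = 105 + 13 = 118

118


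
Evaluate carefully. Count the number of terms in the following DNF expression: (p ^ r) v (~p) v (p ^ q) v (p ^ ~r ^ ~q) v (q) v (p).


A DNF formula is a disjunction of terms (conjunctions).
Terms are separated by v.
Counting the disjuncts: 6 terms.

6


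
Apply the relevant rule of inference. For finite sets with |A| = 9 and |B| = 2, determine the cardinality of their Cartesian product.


The Cartesian product A x B contains all ordered pairs (a, b).
|A x B| = |A| * |B| = 9 * 2 = 18

18


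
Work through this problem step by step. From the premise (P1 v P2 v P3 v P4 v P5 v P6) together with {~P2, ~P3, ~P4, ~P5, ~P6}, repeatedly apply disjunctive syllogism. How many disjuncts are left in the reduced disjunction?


Original disjuncts (6): P1, P2, P3, P4, P5, P6
Negated (eliminate): ~P2, ~P3, ~P4, ~P5, ~P6
Remaining disjuncts: P1
Count = 6 - 5 = 1

1


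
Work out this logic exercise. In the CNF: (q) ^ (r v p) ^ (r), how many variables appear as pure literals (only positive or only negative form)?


Check each variable for pure literal status:
p: pure positive
q: pure positive
r: pure positive
Pure literal count = 3

3


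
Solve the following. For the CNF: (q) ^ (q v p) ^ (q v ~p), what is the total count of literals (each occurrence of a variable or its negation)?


Counting literals in each clause:
Clause 1: 1 literal(s)
Clause 2: 2 literal(s)
Clause 3: 2 literal(s)
Total = 5

5


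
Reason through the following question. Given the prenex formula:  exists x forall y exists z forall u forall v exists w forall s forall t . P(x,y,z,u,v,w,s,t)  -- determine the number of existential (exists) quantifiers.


Quantifier prefix: exists x forall y exists z forall u forall v exists w forall s forall t
Mark each quantifier type:
  E U E U U E U U
Universal count = 5, Existential count = 3
Asked for existential (exists) quantifiers: 3

3


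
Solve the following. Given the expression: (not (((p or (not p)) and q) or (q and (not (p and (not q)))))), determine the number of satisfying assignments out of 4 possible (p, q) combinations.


Check all 4 assignments:
p=0, q=0: 1
p=0, q=1: 0
p=1, q=0: 1
p=1, q=1: 0
Count of True = 2

2


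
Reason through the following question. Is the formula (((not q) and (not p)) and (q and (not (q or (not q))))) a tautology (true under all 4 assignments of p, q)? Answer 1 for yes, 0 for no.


Check all 4 assignments:
p=0, q=0: 0
p=0, q=1: 0
p=1, q=0: 0
p=1, q=1: 0
Satisfying count = 0/4.
Tautology iff count = 4: no.

0


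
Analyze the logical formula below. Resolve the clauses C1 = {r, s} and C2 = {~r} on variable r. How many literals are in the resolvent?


Remove r from C1 and ~r from C2.
C1 remainder: {s}
C2 remainder: {}
Union (resolvent): {s}
Resolvent has 1 literal(s).

1


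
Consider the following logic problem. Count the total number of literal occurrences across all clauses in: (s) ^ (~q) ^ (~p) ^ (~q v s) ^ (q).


Counting literals in each clause:
Clause 1: 1 literal(s)
Clause 2: 1 literal(s)
Clause 3: 1 literal(s)
Clause 4: 2 literal(s)
Clause 5: 1 literal(s)
Total = 6

6


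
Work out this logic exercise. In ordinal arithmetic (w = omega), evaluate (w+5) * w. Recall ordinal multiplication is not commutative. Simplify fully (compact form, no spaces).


Compute (w+5) * w.
Ordinal * is associative and left-distributive over +, but NOT commutative; for finite n>1, n*w = w but w*n stays w*n.
(w+5) * w = sup{(w+5)*k : k<w} = sup{w*k+5} = w^2 (the +5 tail is absorbed in the limit).
Result = w^2

w^2


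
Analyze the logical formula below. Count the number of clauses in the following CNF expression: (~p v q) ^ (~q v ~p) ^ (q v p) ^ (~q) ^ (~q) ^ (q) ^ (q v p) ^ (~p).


A CNF formula is a conjunction of clauses.
Clauses are separated by ^.
Counting the conjuncts: 8 clauses.

8


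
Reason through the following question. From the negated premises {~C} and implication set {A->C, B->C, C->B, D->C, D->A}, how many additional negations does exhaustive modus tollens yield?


Initial negated facts: {~C}
Apply modus tollens to closure:
  ~C and A->C  =>  ~A
  ~C and B->C  =>  ~B
  ~C and D->C  =>  ~D
Final negated: {~A, ~B, ~C, ~D}
New negations: {~A, ~B, ~D}
Count = 3

3


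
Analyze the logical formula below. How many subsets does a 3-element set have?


The power set of a set with n elements has 2^n elements.
|P(S)| = 2^3 = 8

8


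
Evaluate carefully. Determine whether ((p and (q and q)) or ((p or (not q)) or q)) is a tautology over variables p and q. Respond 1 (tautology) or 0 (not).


Check all 4 assignments:
p=0, q=0: 1
p=0, q=1: 1
p=1, q=0: 1
p=1, q=1: 1
Satisfying count = 4/4.
Tautology iff count = 4: yes.

1


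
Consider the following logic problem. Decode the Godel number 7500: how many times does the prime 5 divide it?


Factorize 7500 by dividing by 5 repeatedly.
Division steps: 5 divides 7500 exactly 4 time(s).
Exponent of 5 = 4

4


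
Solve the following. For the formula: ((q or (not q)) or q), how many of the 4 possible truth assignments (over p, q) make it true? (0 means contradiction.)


Check all 4 assignments:
p=0, q=0: 1
p=0, q=1: 1
p=1, q=0: 1
p=1, q=1: 1
Count of True = 4

4


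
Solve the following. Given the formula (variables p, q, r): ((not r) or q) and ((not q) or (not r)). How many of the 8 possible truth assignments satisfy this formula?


Evaluate all 8 assignments for p, q, r:
p=0, q=0, r=0: 1
p=0, q=0, r=1: 0
p=0, q=1, r=0: 1
p=0, q=1, r=1: 0
p=1, q=0, r=0: 1
p=1, q=0, r=1: 0
p=1, q=1, r=0: 1
p=1, q=1, r=1: 0
Satisfying count = 4

4


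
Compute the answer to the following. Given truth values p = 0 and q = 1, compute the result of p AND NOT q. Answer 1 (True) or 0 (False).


p = 0, q = 1
Operation: p AND NOT q
Evaluate: 0 AND NOT 1 = 0

0


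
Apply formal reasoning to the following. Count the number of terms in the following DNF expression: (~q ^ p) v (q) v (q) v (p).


A DNF formula is a disjunction of terms (conjunctions).
Terms are separated by v.
Counting the disjuncts: 4 terms.

4


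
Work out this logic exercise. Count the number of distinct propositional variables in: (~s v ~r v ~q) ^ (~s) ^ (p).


Identify each variable that appears in the formula.
Variables found: p, q, r, s
Count = 4

4


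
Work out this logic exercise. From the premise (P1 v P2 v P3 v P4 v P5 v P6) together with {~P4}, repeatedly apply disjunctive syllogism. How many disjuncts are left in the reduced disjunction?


Original disjuncts (6): P1, P2, P3, P4, P5, P6
Negated (eliminate): ~P4
Remaining disjuncts: P1, P2, P3, P5, P6
Count = 6 - 1 = 5

5


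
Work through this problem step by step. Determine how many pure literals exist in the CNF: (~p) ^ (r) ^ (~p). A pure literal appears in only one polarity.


Check each variable for pure literal status:
p: pure negative
q: absent (not pure)
r: pure positive
Pure literal count = 2

2


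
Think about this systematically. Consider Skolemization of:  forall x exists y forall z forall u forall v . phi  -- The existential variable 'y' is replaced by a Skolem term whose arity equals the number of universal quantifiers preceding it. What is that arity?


Quantifier prefix: forall x exists y forall z forall u forall v
'y' is existentially quantified at position 2.
Universal variables preceding it: x
Skolem function arity = 1

1


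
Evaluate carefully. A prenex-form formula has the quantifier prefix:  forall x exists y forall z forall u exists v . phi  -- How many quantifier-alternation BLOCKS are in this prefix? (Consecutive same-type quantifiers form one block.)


Quantifier-type sequence: A E A A E  (A=forall, E=exists)
Group into maximal same-type runs:
  Ax1 | Ex1 | Ax2 | Ex1
Number of blocks = 4

4


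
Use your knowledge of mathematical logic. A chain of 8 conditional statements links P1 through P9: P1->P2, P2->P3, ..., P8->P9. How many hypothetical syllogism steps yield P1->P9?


With 8 implications in a chain connecting 9 propositions:
P1->P2, P2->P3, ..., P8->P9
Steps needed = (number of implications) - 1 = 8 - 1 = 7

7


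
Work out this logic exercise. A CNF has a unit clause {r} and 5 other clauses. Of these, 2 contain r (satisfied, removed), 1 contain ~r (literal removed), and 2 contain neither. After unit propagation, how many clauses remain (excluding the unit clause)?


Satisfied (removed): 2
Shortened (remain): 1
Unchanged (remain): 2
Remaining = 1 + 2 = 3

3


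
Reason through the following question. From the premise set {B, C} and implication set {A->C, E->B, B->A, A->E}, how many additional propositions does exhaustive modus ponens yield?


Initial facts: {B, C}
Apply modus ponens to closure:
  B and B->A  =>  A
  A and A->E  =>  E
Final known: {A, B, C, E}
New propositions: {A, E}
Count = 2

2


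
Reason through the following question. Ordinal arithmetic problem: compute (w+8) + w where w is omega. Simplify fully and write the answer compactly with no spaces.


Compute (w+8) + w.
Ordinal + is associative but NOT commutative; for finite n>0, n + w = w but w + n stays w+n.
(w+8) + w = w + (8+w) = w + w = w*2 (the finite tail 8 is absorbed by the right w).
Result = w*2

w*2


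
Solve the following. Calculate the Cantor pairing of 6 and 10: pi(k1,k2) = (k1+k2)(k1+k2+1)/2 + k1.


k1 + k2 = 16
(k1+k2)(k1+k2+1)/2 = 16 * 17 / 2 = 136
pi = 136 + 6 = 142

142


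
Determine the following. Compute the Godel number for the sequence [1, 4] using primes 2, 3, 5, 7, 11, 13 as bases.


Encode each element as an exponent of the corresponding prime:
  2^1 = 2
  3^4 = 81
Product = 2 * 81 = 162

162


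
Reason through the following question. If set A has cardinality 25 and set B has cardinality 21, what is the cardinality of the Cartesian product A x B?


The Cartesian product A x B contains all ordered pairs (a, b).
|A x B| = |A| * |B| = 25 * 21 = 525

525


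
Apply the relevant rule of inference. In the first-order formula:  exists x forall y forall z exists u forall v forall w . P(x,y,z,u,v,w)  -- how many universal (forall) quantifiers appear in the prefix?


Quantifier prefix: exists x forall y forall z exists u forall v forall w
Mark each quantifier type:
  E U U E U U
Universal count = 4, Existential count = 2
Asked for universal (forall) quantifiers: 4

4


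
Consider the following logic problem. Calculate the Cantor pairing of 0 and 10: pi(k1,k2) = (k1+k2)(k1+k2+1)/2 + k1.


k1 + k2 = 10
(k1+k2)(k1+k2+1)/2 = 10 * 11 / 2 = 55
pi = 55 + 0 = 55

55


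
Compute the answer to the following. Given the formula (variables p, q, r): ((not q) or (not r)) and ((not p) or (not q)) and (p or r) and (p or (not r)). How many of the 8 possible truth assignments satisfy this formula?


Evaluate all 8 assignments for p, q, r:
p=0, q=0, r=0: 0
p=0, q=0, r=1: 0
p=0, q=1, r=0: 0
p=0, q=1, r=1: 0
p=1, q=0, r=0: 1
p=1, q=0, r=1: 1
p=1, q=1, r=0: 0
p=1, q=1, r=1: 0
Satisfying count = 2

2


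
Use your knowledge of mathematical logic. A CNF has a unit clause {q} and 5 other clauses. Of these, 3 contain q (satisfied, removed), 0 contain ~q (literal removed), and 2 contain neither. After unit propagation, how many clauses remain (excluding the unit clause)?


Satisfied (removed): 3
Shortened (remain): 0
Unchanged (remain): 2
Remaining = 0 + 2 = 2

2


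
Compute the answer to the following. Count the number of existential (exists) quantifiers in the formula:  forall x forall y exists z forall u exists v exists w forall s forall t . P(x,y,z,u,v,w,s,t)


Quantifier prefix: forall x forall y exists z forall u exists v exists w forall s forall t
Mark each quantifier type:
  U U E U E E U U
Universal count = 5, Existential count = 3
Asked for existential (exists) quantifiers: 3

3


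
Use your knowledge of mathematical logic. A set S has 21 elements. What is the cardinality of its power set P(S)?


The power set of a set with n elements has 2^n elements.
|P(S)| = 2^21 = 2097152

2097152


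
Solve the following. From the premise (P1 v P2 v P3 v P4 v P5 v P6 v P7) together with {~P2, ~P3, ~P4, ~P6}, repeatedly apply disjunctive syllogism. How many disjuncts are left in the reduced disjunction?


Original disjuncts (7): P1, P2, P3, P4, P5, P6, P7
Negated (eliminate): ~P2, ~P3, ~P4, ~P6
Remaining disjuncts: P1, P5, P7
Count = 7 - 4 = 3

3


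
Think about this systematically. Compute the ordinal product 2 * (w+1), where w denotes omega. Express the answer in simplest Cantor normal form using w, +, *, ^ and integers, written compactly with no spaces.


Compute 2 * (w+1).
Ordinal * is associative and left-distributive over +, but NOT commutative; for finite n>1, n*w = w but w*n stays w*n.
By left-distributivity: 2 * (w+1) = 2*w + 2*1 = w + 2 = w+2.
Result = w+2

w+2


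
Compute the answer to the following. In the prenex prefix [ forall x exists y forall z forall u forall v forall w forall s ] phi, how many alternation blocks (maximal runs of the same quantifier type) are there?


Quantifier-type sequence: A E A A A A A  (A=forall, E=exists)
Group into maximal same-type runs:
  Ax1 | Ex1 | Ax5
Number of blocks = 3

3


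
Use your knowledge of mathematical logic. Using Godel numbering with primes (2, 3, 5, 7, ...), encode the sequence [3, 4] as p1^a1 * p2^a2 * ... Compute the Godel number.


Encode each element as an exponent of the corresponding prime:
  2^3 = 8
  3^4 = 81
Product = 8 * 81 = 648

648


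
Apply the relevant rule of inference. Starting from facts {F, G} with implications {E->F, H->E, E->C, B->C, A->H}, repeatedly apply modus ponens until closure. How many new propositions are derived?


Initial facts: {F, G}
Apply modus ponens to closure:
  (no implication fires)
Final known: {F, G}
New propositions: {(none)}
Count = 0

0


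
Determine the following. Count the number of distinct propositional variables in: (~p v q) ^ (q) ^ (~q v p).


Identify each variable that appears in the formula.
Variables found: p, q
Count = 2

2


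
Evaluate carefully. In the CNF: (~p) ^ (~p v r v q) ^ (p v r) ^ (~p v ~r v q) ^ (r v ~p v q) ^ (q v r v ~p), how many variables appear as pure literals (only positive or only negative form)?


Check each variable for pure literal status:
p: mixed (not pure)
q: pure positive
r: mixed (not pure)
Pure literal count = 1

1


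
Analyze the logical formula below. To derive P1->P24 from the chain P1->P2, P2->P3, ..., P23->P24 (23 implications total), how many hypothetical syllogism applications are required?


With 23 implications in a chain connecting 24 propositions:
P1->P2, P2->P3, ..., P23->P24
Steps needed = (number of implications) - 1 = 23 - 1 = 22

22


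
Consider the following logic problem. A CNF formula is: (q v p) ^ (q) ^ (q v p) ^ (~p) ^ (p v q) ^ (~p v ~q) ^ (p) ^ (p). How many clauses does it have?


A CNF formula is a conjunction of clauses.
Clauses are separated by ^.
Counting the conjuncts: 8 clauses.

8


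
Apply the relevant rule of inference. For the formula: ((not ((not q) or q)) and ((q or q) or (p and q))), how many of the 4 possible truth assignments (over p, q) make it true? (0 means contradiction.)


Check all 4 assignments:
p=0, q=0: 0
p=0, q=1: 0
p=1, q=0: 0
p=1, q=1: 0
Count of True = 0

0


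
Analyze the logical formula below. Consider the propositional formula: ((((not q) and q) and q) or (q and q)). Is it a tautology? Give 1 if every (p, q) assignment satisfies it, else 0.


Check all 4 assignments:
p=0, q=0: 0
p=0, q=1: 1
p=1, q=0: 0
p=1, q=1: 1
Satisfying count = 2/4.
Tautology iff count = 4: no.

0


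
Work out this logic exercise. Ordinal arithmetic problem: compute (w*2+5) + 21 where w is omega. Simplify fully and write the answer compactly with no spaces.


Compute (w*2+5) + 21.
Ordinal + is associative but NOT commutative; for finite n>0, n + w = w but w + n stays w+n.
By associativity: (w*2+5) + 21 = w*2 + (5+21) = w*2+26.
Result = w*2+26

w*2+26


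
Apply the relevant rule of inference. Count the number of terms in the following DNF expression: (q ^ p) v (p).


A DNF formula is a disjunction of terms (conjunctions).
Terms are separated by v.
Counting the disjuncts: 2 terms.

2


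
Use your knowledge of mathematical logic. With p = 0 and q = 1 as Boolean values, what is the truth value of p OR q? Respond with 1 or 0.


p = 0, q = 1
Operation: p OR q
Evaluate: 0 OR 1 = 1

1


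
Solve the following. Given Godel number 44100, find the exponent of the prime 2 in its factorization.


Factorize 44100 by dividing by 2 repeatedly.
Division steps: 2 divides 44100 exactly 2 time(s).
Exponent of 2 = 2

2


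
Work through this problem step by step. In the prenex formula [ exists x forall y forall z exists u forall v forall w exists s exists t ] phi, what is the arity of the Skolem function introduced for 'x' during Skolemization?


Quantifier prefix: exists x forall y forall z exists u forall v forall w exists s exists t
'x' is existentially quantified at position 1.
No universal quantifiers precede it.
Skolem function arity = 0 (a Skolem constant)

0


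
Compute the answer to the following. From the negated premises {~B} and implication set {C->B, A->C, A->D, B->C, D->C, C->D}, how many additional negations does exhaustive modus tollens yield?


Initial negated facts: {~B}
Apply modus tollens to closure:
  ~B and C->B  =>  ~C
  ~C and A->C  =>  ~A
  ~C and D->C  =>  ~D
Final negated: {~A, ~B, ~C, ~D}
New negations: {~A, ~C, ~D}
Count = 3

3


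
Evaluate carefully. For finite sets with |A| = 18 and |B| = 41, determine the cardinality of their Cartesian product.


The Cartesian product A x B contains all ordered pairs (a, b).
|A x B| = |A| * |B| = 18 * 41 = 738

738


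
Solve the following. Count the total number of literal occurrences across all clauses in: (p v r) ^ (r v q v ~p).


Counting literals in each clause:
Clause 1: 2 literal(s)
Clause 2: 3 literal(s)
Total = 5

5


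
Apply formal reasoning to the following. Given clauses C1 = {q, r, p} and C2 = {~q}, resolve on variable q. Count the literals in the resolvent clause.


Remove q from C1 and ~q from C2.
C1 remainder: {r, p}
C2 remainder: {}
Union (resolvent): {p, r}
Resolvent has 2 literal(s).

2


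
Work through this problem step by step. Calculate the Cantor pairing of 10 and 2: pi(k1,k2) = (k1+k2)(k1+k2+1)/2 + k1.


k1 + k2 = 12
(k1+k2)(k1+k2+1)/2 = 12 * 13 / 2 = 78
pi = 78 + 10 = 88

88


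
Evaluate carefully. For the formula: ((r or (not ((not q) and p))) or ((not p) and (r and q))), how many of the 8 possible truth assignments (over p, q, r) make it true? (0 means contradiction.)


Check all 8 assignments:
p=0, q=0, r=0: 1
p=0, q=0, r=1: 1
p=0, q=1, r=0: 1
p=0, q=1, r=1: 1
p=1, q=0, r=0: 0
p=1, q=0, r=1: 1
p=1, q=1, r=0: 1
p=1, q=1, r=1: 1
Count of True = 7

7


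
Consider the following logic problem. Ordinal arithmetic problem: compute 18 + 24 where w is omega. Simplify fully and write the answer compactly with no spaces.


Compute 18 + 24.
Ordinal + is associative but NOT commutative; for finite n>0, n + w = w but w + n stays w+n.
Both operands finite; ordinal + agrees with natural +: 18 + 24 = 42.
Result = 42

42


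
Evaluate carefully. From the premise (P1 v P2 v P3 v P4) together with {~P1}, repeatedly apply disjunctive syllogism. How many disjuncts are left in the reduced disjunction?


Original disjuncts (4): P1, P2, P3, P4
Negated (eliminate): ~P1
Remaining disjuncts: P2, P3, P4
Count = 4 - 1 = 3

3


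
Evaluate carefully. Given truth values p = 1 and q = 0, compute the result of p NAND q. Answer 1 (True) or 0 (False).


p = 1, q = 0
Operation: p NAND q
Evaluate: 1 NAND 0 = 1

1


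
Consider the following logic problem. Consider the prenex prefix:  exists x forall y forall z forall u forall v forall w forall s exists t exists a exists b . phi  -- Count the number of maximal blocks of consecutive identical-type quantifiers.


Quantifier-type sequence: E A A A A A A E E E  (A=forall, E=exists)
Group into maximal same-type runs:
  Ex1 | Ax6 | Ex3
Number of blocks = 3

3


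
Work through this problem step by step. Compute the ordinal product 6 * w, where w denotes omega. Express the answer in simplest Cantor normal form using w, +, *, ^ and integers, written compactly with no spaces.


Compute 6 * w.
Ordinal * is associative and left-distributive over +, but NOT commutative; for finite n>1, n*w = w but w*n stays w*n.
For finite n>0, n * w = sup{n*k : k<w} = w. So 6 * w = w.
Result = w

w


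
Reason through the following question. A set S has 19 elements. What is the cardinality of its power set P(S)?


The power set of a set with n elements has 2^n elements.
|P(S)| = 2^19 = 524288

524288


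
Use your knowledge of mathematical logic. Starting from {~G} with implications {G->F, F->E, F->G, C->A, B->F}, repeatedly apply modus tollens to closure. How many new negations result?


Initial negated facts: {~G}
Apply modus tollens to closure:
  ~G and F->G  =>  ~F
  ~F and B->F  =>  ~B
Final negated: {~B, ~F, ~G}
New negations: {~B, ~F}
Count = 2

2


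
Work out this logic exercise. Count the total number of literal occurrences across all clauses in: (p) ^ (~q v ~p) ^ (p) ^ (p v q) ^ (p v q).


Counting literals in each clause:
Clause 1: 1 literal(s)
Clause 2: 2 literal(s)
Clause 3: 1 literal(s)
Clause 4: 2 literal(s)
Clause 5: 2 literal(s)
Total = 8

8


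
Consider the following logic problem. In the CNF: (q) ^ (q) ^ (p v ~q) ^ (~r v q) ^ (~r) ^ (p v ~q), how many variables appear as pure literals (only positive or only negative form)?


Check each variable for pure literal status:
p: pure positive
q: mixed (not pure)
r: pure negative
Pure literal count = 2

2


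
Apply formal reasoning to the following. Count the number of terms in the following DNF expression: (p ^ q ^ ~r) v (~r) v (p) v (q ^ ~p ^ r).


A DNF formula is a disjunction of terms (conjunctions).
Terms are separated by v.
Counting the disjuncts: 4 terms.

4


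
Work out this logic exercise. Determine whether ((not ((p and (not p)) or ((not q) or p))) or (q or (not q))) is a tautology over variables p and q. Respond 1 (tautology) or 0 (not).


Check all 4 assignments:
p=0, q=0: 1
p=0, q=1: 1
p=1, q=0: 1
p=1, q=1: 1
Satisfying count = 4/4.
Tautology iff count = 4: yes.

1


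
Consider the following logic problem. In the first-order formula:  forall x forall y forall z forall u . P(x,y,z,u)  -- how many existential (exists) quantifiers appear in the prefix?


Quantifier prefix: forall x forall y forall z forall u
Mark each quantifier type:
  U U U U
Universal count = 4, Existential count = 0
Asked for existential (exists) quantifiers: 0

0


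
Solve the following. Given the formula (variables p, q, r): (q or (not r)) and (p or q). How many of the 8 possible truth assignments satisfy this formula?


Evaluate all 8 assignments for p, q, r:
p=0, q=0, r=0: 0
p=0, q=0, r=1: 0
p=0, q=1, r=0: 1
p=0, q=1, r=1: 1
p=1, q=0, r=0: 1
p=1, q=0, r=1: 0
p=1, q=1, r=0: 1
p=1, q=1, r=1: 1
Satisfying count = 5

5


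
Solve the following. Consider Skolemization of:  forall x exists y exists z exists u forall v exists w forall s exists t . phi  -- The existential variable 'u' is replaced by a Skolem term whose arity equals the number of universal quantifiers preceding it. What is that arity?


Quantifier prefix: forall x exists y exists z exists u forall v exists w forall s exists t
'u' is existentially quantified at position 4.
Universal variables preceding it: x
Skolem function arity = 1

1


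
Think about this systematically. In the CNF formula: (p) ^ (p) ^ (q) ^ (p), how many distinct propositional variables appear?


Identify each variable that appears in the formula.
Variables found: p, q
Count = 2

2


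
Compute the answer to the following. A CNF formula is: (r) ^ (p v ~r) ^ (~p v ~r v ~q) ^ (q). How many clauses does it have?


A CNF formula is a conjunction of clauses.
Clauses are separated by ^.
Counting the conjuncts: 4 clauses.

4


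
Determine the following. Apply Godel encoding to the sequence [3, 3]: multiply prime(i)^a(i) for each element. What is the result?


Encode each element as an exponent of the corresponding prime:
  2^3 = 8
  3^3 = 27
Product = 8 * 27 = 216

216


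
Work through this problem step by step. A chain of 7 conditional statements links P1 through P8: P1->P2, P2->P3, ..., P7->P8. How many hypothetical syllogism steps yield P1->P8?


With 7 implications in a chain connecting 8 propositions:
P1->P2, P2->P3, ..., P7->P8
Steps needed = (number of implications) - 1 = 7 - 1 = 6

6


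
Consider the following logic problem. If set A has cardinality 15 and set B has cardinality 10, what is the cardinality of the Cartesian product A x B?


The Cartesian product A x B contains all ordered pairs (a, b).
|A x B| = |A| * |B| = 15 * 10 = 150

150


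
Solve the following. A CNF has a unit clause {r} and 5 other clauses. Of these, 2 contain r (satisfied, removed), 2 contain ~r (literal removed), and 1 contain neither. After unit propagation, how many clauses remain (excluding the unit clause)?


Satisfied (removed): 2
Shortened (remain): 2
Unchanged (remain): 1
Remaining = 2 + 1 = 3

3


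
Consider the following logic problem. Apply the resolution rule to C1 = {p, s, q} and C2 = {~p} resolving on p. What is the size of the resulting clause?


Remove p from C1 and ~p from C2.
C1 remainder: {s, q}
C2 remainder: {}
Union (resolvent): {q, s}
Resolvent has 2 literal(s).

2


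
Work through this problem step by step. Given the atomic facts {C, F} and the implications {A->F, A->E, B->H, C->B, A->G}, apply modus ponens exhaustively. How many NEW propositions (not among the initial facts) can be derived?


Initial facts: {C, F}
Apply modus ponens to closure:
  C and C->B  =>  B
  B and B->H  =>  H
Final known: {B, C, F, H}
New propositions: {B, H}
Count = 2

2


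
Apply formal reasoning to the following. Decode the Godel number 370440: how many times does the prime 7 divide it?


Factorize 370440 by dividing by 7 repeatedly.
Division steps: 7 divides 370440 exactly 3 time(s).
Exponent of 7 = 3

3


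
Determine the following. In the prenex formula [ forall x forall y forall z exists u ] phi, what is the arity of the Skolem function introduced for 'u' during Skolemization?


Quantifier prefix: forall x forall y forall z exists u
'u' is existentially quantified at position 4.
Universal variables preceding it: x, y, z
Skolem function arity = 3

3


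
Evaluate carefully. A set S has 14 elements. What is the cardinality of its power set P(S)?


The power set of a set with n elements has 2^n elements.
|P(S)| = 2^14 = 16384

16384


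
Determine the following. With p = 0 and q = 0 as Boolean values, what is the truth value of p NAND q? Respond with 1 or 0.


p = 0, q = 0
Operation: p NAND q
Evaluate: 0 NAND 0 = 1

1


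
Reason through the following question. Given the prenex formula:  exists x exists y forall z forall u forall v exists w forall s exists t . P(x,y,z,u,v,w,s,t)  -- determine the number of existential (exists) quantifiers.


Quantifier prefix: exists x exists y forall z forall u forall v exists w forall s exists t
Mark each quantifier type:
  E E U U U E U E
Universal count = 4, Existential count = 4
Asked for existential (exists) quantifiers: 4

4


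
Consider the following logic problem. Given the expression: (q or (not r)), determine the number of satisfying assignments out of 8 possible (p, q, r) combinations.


Check all 8 assignments:
p=0, q=0, r=0: 1
p=0, q=0, r=1: 0
p=0, q=1, r=0: 1
p=0, q=1, r=1: 1
p=1, q=0, r=0: 1
p=1, q=0, r=1: 0
p=1, q=1, r=0: 1
p=1, q=1, r=1: 1
Count of True = 6

6


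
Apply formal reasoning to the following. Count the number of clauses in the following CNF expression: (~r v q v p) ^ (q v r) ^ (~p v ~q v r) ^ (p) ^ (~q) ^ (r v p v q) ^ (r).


A CNF formula is a conjunction of clauses.
Clauses are separated by ^.
Counting the conjuncts: 7 clauses.

7


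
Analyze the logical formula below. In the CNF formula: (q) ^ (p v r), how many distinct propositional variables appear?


Identify each variable that appears in the formula.
Variables found: p, q, r
Count = 3

3


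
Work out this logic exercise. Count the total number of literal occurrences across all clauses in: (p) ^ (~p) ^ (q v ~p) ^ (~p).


Counting literals in each clause:
Clause 1: 1 literal(s)
Clause 2: 1 literal(s)
Clause 3: 2 literal(s)
Clause 4: 1 literal(s)
Total = 5

5


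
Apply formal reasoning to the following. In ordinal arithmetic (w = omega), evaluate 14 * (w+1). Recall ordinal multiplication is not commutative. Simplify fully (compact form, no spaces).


Compute 14 * (w+1).
Ordinal * is associative and left-distributive over +, but NOT commutative; for finite n>1, n*w = w but w*n stays w*n.
By left-distributivity: 14 * (w+1) = 14*w + 14*1 = w + 14 = w+14.
Result = w+14

w+14


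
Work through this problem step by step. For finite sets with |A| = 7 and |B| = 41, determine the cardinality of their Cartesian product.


The Cartesian product A x B contains all ordered pairs (a, b).
|A x B| = |A| * |B| = 7 * 41 = 287

287


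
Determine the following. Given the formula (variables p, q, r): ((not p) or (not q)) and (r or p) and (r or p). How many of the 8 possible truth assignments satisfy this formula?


Evaluate all 8 assignments for p, q, r:
p=0, q=0, r=0: 0
p=0, q=0, r=1: 1
p=0, q=1, r=0: 0
p=0, q=1, r=1: 1
p=1, q=0, r=0: 1
p=1, q=0, r=1: 1
p=1, q=1, r=0: 0
p=1, q=1, r=1: 0
Satisfying count = 4

4


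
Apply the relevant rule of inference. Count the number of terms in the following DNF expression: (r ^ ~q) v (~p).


A DNF formula is a disjunction of terms (conjunctions).
Terms are separated by v.
Counting the disjuncts: 2 terms.

2


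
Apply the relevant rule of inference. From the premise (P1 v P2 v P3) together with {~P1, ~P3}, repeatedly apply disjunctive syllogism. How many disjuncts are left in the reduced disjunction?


Original disjuncts (3): P1, P2, P3
Negated (eliminate): ~P1, ~P3
Remaining disjuncts: P2
Count = 3 - 2 = 1

1


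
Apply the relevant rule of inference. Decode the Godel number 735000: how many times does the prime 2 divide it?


Factorize 735000 by dividing by 2 repeatedly.
Division steps: 2 divides 735000 exactly 3 time(s).
Exponent of 2 = 3

3


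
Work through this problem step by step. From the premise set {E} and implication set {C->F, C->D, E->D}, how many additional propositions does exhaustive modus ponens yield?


Initial facts: {E}
Apply modus ponens to closure:
  E and E->D  =>  D
Final known: {D, E}
New propositions: {D}
Count = 1

1
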